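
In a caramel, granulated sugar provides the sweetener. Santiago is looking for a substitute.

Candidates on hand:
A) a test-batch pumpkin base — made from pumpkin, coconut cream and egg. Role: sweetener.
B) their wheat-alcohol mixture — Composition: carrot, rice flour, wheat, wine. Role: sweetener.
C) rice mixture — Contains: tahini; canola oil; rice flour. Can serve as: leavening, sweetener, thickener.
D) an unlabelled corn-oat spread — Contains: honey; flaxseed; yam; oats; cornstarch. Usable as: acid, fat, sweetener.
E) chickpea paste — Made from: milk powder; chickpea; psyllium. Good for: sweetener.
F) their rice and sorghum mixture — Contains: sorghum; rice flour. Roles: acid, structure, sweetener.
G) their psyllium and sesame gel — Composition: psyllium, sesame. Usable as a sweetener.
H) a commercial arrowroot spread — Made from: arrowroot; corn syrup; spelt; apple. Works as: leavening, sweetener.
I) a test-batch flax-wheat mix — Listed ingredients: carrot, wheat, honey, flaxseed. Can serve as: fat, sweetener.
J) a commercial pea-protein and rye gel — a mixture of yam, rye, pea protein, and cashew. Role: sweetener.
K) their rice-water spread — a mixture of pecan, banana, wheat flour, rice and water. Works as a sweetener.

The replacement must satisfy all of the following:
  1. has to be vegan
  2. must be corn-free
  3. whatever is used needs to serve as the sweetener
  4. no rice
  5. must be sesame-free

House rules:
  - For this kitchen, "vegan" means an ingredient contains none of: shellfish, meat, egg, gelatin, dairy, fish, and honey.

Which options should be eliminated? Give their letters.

A, B, C, D, E, F, G, H, I, K

A: has egg, so not vegan — out
B: has rice flour, so not rice-free — no
C: has rice flour, so not rice-free; has tahini, so not sesame-free — reject
D: has honey, so not vegan; has cornstarch, so not corn-free — reject
E: has milk powder, so not vegan — out
F: has rice flour, so not rice-free — reject
G: has sesame, so not sesame-free — no
H: has corn syrup, so not corn-free — out
I: has honey, so not vegan — no
J: works as a sweetener, vegan, no rice — OK
K: has rice, so not rice-free — out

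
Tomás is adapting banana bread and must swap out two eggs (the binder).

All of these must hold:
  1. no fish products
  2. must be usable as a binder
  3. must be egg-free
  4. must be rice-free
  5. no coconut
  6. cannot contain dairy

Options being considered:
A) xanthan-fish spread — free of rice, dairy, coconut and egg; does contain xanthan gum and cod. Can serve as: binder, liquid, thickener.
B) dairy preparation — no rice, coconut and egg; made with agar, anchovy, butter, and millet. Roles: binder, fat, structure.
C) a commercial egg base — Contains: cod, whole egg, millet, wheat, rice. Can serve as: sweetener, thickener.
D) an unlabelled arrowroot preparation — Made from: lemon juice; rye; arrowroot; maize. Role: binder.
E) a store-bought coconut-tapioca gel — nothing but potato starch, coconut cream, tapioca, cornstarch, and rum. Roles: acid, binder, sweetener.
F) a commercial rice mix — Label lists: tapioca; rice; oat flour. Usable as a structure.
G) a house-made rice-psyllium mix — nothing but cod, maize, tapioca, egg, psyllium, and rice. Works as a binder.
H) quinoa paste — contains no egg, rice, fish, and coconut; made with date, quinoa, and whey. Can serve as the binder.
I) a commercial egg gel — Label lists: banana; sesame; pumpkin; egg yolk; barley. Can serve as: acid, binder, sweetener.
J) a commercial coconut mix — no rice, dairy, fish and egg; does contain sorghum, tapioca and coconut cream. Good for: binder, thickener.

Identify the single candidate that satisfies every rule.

A: has cod, so not fish-free — out
B: has anchovy, so not fish-free; has butter, so not dairy-free — reject
C: not usable as a binder; has cod, so not fish-free (and 2 more) — no
D: works as a binder, no rice, no egg — valid
E: has coconut cream, so not coconut-free — out
F: not usable as a binder; has rice, so not rice-free — out
G: has cod, so not fish-free; has egg, so not egg-free (and 1 more) — out
H: has whey, so not dairy-free — out
I: has egg yolk, so not egg-free — out
J: has coconut cream, so not coconut-free — no

D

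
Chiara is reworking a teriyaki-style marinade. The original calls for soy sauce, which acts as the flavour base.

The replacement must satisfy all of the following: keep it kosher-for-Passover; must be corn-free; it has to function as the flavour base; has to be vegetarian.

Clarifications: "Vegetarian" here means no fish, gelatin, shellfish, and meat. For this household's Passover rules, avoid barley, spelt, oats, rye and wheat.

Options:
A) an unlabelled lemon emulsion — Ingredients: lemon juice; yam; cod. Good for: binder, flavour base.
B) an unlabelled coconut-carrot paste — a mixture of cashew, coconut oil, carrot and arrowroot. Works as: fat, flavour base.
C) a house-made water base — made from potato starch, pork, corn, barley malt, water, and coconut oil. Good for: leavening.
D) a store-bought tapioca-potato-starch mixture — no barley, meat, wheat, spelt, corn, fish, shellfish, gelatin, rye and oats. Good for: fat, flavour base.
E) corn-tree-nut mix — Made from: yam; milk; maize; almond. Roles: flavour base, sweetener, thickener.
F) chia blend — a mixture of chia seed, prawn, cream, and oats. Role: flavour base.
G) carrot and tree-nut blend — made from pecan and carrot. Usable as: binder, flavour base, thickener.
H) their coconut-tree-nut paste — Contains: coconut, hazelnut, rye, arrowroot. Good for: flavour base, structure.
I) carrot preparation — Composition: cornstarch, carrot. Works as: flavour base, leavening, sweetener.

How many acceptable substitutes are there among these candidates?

3

A: has cod, so not vegetarian — reject
B: coconut oil and cashew etc. — none of it excluded — keep
C: not usable as a flavour base; has pork, so not vegetarian (and 2 more) — no
D: no corn, vegetarian — valid
E: has maize, so not corn-free — reject
F: has prawn, so not vegetarian; has oats, so not kosher-for-Passover — no
G: kosher-for-Passover, vegetarian — valid
H: has rye, so not kosher-for-Passover — reject
I: has cornstarch, so not corn-free — no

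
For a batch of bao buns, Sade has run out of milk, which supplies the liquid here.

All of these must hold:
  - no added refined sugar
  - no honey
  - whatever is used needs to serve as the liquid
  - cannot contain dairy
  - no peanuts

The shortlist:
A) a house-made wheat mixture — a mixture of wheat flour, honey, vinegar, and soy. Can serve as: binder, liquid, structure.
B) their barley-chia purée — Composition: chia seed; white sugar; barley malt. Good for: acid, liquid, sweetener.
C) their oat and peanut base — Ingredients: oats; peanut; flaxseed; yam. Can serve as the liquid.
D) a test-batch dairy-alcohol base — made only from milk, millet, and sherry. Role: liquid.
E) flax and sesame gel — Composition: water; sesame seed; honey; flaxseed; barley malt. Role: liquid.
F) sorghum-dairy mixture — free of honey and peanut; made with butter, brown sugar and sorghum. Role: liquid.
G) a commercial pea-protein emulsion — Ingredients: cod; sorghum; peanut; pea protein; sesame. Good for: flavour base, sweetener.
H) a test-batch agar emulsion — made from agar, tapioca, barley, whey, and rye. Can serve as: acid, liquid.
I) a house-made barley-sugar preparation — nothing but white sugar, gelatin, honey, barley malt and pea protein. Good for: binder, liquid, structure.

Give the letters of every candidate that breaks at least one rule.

A, B, C, D, E, F, G, H, I

A: has honey, so not honey-free — out
B: has white sugar, so not no-added-sugar — no
C: has peanut, so not peanut-free — out
D: has milk, so not dairy-free — reject
E: has honey, so not honey-free — no
F: has brown sugar, so not no-added-sugar; has butter, so not dairy-free — reject
G: not usable as a liquid; has peanut, so not peanut-free — reject
H: has whey, so not dairy-free — no
I: has honey, so not honey-free; has white sugar, so not no-added-sugar — reject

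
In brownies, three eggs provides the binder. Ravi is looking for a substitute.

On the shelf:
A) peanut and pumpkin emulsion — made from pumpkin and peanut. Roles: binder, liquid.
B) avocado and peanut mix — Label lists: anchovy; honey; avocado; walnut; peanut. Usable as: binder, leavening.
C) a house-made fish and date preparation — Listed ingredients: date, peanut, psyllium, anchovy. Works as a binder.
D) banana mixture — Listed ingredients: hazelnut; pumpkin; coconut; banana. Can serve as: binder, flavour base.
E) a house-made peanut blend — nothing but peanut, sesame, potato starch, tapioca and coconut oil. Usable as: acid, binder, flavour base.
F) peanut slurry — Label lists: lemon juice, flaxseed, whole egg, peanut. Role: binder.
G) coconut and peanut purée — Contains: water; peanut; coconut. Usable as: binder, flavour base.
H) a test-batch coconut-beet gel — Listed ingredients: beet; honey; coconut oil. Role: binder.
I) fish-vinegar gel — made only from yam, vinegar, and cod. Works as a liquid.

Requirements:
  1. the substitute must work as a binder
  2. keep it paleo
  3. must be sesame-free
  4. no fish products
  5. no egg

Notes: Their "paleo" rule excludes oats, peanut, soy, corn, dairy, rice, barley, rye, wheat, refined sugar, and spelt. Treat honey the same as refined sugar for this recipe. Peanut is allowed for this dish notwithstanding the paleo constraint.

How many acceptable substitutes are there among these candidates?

3

A: peanut is permitted under the paleo carve-out; nothing else excluded — OK
B: has honey, so not paleo; has anchovy, so not fish-free — out
C: has anchovy, so not fish-free — out
D: coconut and hazelnut etc. — none of it excluded — keep
E: has sesame, so not sesame-free — no
F: has whole egg, so not egg-free — no
G: peanut is permitted under the paleo carve-out; nothing else excluded — valid
H: has honey, so not paleo — no
I: not usable as a binder; has cod, so not fish-free — reject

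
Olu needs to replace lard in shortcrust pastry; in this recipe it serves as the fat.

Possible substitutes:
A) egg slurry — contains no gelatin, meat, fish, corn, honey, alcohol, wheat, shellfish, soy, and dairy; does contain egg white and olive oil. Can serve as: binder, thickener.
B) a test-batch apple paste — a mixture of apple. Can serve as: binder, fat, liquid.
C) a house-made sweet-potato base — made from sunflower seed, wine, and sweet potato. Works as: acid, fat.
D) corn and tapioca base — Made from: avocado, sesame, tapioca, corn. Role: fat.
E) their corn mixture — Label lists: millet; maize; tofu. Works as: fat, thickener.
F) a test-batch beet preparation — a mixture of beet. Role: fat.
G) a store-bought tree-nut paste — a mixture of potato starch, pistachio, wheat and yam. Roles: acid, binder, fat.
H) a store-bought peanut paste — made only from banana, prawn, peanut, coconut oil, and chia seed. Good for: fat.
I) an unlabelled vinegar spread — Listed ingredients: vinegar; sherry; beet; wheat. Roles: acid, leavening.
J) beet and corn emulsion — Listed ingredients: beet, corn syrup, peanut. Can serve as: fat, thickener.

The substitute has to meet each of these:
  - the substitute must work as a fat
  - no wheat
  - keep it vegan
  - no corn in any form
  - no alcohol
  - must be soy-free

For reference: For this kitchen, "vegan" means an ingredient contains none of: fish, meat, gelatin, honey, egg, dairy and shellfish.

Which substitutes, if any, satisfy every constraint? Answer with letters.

A: not usable as a fat; has egg white, so not vegan — out
B: all constraints satisfied — keep
C: has wine, so not alcohol-free — out
D: has corn, so not corn-free — reject
E: has maize, so not corn-free; has tofu, so not soy-free — out
F: no corn, no alcohol — valid
G: has wheat, so not wheat-free — reject
H: has prawn, so not vegan — reject
I: not usable as a fat; has sherry, so not alcohol-free (and 1 more) — out
J: has corn syrup, so not corn-free — no

B, F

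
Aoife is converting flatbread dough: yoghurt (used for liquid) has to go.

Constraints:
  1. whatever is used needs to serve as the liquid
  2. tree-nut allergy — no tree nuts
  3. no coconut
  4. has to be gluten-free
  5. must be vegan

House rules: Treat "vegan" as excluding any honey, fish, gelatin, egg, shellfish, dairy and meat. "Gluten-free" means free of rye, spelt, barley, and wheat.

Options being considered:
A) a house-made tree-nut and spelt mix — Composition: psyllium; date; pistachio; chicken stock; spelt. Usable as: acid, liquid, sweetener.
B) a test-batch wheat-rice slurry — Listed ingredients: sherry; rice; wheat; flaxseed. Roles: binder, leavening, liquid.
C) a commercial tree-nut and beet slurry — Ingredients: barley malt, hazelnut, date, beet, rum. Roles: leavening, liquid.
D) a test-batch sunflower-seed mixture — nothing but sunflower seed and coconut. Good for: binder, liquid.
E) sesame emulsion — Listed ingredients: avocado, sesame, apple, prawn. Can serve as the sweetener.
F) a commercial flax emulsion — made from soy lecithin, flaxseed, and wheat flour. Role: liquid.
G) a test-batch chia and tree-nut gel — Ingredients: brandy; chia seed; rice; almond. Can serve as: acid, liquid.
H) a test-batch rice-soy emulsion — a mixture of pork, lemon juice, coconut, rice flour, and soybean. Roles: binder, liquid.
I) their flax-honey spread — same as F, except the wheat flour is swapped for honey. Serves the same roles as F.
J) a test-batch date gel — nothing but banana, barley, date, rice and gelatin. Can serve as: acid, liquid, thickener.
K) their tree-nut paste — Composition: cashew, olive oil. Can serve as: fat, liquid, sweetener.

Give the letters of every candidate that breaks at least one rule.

A, B, C, D, E, F, G, H, I, J, K

A: has chicken stock, so not vegan; has spelt, so not gluten-free (and 1 more) — no
B: has wheat, so not gluten-free — no
C: has barley malt, so not gluten-free; has hazelnut, so not tree-nut-free — out
D: has coconut, so not coconut-free — out
E: not usable as a liquid; has prawn, so not vegan — reject
F: has wheat flour, so not gluten-free — no
G: has almond, so not tree-nut-free — reject
H: has pork, so not vegan; has coconut, so not coconut-free — reject
I: has honey, so not vegan — reject
J: has gelatin, so not vegan; has barley, so not gluten-free — out
K: has cashew, so not tree-nut-free — out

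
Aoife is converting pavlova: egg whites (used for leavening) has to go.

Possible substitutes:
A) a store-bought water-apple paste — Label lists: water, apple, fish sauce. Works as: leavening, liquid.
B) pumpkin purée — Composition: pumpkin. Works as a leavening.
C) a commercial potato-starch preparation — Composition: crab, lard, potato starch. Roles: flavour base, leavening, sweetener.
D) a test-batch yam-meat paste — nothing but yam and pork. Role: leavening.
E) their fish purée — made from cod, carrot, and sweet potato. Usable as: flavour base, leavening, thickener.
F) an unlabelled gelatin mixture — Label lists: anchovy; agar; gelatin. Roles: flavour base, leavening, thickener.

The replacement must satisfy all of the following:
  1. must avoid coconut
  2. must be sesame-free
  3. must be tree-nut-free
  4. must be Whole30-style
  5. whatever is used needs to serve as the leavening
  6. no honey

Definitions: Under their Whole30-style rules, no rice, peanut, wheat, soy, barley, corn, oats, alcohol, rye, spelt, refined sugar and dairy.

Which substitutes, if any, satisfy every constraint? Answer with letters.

A, B, C, D, E, F

A: no sesame, no honey — keep
B: only pumpkin; none excluded — keep
C: every rule checks out — OK
D: Whole30-style, no honey — valid
E: Whole30-style, no honey — OK
F: no coconut, Whole30-style — valid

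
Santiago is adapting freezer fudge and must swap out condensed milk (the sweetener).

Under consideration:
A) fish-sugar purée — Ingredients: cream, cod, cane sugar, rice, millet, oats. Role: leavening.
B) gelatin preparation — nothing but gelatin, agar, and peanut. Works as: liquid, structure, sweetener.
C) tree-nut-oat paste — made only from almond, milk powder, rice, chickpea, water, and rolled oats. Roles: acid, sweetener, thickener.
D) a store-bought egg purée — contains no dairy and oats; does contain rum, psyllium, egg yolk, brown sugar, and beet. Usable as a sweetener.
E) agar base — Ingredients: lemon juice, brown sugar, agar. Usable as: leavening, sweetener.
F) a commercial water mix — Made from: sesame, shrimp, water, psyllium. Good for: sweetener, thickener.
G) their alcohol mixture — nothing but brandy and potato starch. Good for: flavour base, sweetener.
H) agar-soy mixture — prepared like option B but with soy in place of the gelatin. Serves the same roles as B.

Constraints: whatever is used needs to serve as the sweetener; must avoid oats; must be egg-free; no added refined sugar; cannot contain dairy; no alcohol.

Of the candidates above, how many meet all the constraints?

A: not usable as a sweetener; has cream, so not dairy-free (and 2 more) — out
B: no oats, no dairy — valid
C: has milk powder, so not dairy-free; has rolled oats, so not oat-free — reject
D: has egg yolk, so not egg-free; has brown sugar, so not no-added-sugar (and 1 more) — no
E: has brown sugar, so not no-added-sugar — no
F: every rule checks out — keep
G: has brandy, so not alcohol-free — reject
H: works as a sweetener, no alcohol, no refined sugar — valid

3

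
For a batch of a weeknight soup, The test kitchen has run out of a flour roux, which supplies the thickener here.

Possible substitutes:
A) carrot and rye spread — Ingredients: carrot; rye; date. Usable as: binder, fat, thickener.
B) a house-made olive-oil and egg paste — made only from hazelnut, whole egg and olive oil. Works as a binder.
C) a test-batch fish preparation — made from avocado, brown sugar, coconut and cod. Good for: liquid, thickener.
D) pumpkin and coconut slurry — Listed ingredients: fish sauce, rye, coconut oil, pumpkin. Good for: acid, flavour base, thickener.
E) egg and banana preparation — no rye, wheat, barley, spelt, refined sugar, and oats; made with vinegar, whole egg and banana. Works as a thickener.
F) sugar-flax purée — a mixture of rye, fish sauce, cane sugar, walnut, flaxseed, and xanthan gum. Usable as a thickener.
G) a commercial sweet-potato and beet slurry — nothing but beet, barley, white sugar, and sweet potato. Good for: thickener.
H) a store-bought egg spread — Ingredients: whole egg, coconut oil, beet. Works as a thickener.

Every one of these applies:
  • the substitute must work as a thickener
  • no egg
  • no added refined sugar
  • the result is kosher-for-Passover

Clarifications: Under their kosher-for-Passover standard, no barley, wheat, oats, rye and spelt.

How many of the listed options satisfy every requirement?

0

A: has rye, so not kosher-for-Passover — reject
B: not usable as a thickener; has whole egg, so not egg-free — reject
C: has brown sugar, so not no-added-sugar — no
D: has rye, so not kosher-for-Passover — reject
E: has whole egg, so not egg-free — no
F: has rye, so not kosher-for-Passover; has cane sugar, so not no-added-sugar — reject
G: has barley, so not kosher-for-Passover; has white sugar, so not no-added-sugar — no
H: has whole egg, so not egg-free — reject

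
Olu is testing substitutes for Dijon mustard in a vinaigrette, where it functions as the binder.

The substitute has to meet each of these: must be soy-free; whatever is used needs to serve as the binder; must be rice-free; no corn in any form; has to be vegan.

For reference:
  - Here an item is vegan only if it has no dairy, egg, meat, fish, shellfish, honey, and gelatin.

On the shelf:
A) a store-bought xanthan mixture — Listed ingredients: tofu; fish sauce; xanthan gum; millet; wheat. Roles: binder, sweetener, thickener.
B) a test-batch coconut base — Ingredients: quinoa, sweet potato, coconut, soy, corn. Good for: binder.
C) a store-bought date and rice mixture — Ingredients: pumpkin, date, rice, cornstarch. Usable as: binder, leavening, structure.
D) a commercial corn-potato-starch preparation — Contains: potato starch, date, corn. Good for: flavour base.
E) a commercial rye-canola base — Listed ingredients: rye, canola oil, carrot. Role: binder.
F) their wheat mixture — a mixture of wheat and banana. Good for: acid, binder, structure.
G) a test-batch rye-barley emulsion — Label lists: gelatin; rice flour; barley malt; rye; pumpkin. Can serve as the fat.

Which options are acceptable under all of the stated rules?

E, F

A: has fish sauce, so not vegan; has tofu, so not soy-free — no
B: has soy, so not soy-free; has corn, so not corn-free — reject
C: has rice, so not rice-free; has cornstarch, so not corn-free — out
D: not usable as a binder; has corn, so not corn-free — no
E: nothing on the exclusion list — valid
F: nothing on the exclusion list — keep
G: not usable as a binder; has gelatin, so not vegan (and 1 more) — out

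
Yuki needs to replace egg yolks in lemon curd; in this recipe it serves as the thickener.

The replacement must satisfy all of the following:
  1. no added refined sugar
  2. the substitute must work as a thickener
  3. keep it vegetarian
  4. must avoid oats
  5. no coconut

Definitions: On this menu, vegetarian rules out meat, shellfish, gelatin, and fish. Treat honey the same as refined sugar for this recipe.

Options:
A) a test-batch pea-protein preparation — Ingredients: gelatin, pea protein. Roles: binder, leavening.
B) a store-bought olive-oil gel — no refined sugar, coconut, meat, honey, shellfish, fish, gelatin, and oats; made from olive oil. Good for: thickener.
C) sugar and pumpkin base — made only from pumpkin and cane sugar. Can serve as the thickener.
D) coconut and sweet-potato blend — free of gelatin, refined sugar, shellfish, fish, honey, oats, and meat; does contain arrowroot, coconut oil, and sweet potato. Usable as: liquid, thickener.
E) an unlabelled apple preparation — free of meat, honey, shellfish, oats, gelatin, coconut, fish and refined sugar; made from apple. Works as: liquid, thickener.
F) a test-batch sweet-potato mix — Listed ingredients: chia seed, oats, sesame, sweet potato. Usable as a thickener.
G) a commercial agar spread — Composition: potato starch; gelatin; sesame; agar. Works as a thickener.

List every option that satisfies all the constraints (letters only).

A: not usable as a thickener; has gelatin, so not vegetarian — no
B: no oats, no-added-sugar — keep
C: has cane sugar, so not no-added-sugar — no
D: has coconut oil, so not coconut-free — reject
E: works as a thickener, no-added-sugar, no oats — OK
F: has oats, so not oat-free — out
G: has gelatin, so not vegetarian — out

B, E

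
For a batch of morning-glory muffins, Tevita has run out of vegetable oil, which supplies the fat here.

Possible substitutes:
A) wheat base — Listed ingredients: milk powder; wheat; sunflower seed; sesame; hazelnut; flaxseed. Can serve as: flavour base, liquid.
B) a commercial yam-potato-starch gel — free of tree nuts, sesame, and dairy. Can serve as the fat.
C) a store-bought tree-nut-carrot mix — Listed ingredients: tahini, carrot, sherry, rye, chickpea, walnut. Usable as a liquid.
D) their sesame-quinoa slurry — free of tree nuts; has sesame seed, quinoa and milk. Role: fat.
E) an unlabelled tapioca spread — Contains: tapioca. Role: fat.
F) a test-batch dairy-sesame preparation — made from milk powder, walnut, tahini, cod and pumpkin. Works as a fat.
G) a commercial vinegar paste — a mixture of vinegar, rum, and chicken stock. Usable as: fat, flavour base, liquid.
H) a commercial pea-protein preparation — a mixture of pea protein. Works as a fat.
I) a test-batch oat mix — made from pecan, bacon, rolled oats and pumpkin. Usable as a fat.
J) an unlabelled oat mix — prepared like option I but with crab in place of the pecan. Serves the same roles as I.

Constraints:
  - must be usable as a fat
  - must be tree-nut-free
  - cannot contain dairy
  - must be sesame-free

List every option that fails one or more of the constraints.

A: not usable as a fat; has milk powder, so not dairy-free (and 2 more) — no
B: works as a fat, no dairy, no tree nuts — keep
C: not usable as a fat; has walnut, so not tree-nut-free (and 1 more) — out
D: has milk, so not dairy-free; has sesame seed, so not sesame-free — out
E: no sesame, no tree nuts — OK
F: has milk powder, so not dairy-free; has walnut, so not tree-nut-free (and 1 more) — out
G: nothing on the exclusion list — keep
H: all constraints satisfied — OK
I: has pecan, so not tree-nut-free — reject
J: no dairy, no tree nuts — OK

A, C, D, F, I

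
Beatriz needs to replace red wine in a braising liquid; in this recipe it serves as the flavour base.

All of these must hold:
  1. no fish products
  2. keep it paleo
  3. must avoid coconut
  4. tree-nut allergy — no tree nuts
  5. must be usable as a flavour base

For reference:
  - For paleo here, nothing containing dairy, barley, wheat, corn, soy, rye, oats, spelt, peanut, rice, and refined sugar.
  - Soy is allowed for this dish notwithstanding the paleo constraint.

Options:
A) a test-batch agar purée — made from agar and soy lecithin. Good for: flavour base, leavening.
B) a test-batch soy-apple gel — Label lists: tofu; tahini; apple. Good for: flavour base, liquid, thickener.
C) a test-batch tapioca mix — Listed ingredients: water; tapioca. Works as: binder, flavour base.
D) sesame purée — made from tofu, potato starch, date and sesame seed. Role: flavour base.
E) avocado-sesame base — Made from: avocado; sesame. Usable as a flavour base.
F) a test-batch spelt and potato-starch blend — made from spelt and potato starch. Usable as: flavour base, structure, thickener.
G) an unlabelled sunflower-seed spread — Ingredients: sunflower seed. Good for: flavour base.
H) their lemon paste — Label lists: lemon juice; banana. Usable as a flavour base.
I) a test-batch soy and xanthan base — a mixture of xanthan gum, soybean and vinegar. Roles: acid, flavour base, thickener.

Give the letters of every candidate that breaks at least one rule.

A: soy is permitted under the paleo carve-out; nothing else excluded — valid
B: soy is permitted under the paleo carve-out; nothing else excluded — valid
C: only tapioca and water; none excluded — valid
D: soy is permitted under the paleo carve-out; nothing else excluded — OK
E: no tree nuts, no coconut — keep
F: has spelt, so not paleo — no
G: all constraints satisfied — valid
H: no coconut, paleo — keep
I: soy is permitted under the paleo carve-out; nothing else excluded — OK

F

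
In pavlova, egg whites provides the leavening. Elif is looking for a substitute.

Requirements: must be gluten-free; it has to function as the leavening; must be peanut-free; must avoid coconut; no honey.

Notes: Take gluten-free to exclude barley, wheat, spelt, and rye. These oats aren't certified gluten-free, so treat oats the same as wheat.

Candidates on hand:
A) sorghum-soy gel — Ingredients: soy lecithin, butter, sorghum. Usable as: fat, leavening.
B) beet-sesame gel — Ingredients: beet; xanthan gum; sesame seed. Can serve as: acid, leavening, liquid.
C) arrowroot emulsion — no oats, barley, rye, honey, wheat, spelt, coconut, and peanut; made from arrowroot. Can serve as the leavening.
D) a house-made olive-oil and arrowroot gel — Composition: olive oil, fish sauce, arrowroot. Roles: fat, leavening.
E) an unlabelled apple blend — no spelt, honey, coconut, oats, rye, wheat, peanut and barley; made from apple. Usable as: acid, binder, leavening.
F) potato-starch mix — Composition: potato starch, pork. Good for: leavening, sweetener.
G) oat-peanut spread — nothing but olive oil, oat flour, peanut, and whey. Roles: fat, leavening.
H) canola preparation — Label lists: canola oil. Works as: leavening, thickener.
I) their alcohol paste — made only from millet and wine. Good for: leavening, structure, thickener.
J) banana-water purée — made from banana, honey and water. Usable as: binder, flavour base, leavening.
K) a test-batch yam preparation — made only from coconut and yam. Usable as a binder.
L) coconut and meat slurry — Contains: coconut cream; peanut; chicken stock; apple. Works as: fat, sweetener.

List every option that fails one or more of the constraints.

G, J, K, L

A: no coconut, no peanut — OK
B: only sesame seed, xanthan gum and beet; none excluded — keep
C: no peanut, no honey — valid
D: works as a leavening, no peanut, no honey — keep
E: every rule checks out — keep
F: only pork and potato starch; none excluded — keep
G: has oat flour, so not gluten-free; has peanut, so not peanut-free — no
H: every rule checks out — OK
I: works as a leavening, no peanut, gluten-free — keep
J: has honey, so not honey-free — out
K: not usable as a leavening; has coconut, so not coconut-free — reject
L: not usable as a leavening; has coconut cream, so not coconut-free (and 1 more) — reject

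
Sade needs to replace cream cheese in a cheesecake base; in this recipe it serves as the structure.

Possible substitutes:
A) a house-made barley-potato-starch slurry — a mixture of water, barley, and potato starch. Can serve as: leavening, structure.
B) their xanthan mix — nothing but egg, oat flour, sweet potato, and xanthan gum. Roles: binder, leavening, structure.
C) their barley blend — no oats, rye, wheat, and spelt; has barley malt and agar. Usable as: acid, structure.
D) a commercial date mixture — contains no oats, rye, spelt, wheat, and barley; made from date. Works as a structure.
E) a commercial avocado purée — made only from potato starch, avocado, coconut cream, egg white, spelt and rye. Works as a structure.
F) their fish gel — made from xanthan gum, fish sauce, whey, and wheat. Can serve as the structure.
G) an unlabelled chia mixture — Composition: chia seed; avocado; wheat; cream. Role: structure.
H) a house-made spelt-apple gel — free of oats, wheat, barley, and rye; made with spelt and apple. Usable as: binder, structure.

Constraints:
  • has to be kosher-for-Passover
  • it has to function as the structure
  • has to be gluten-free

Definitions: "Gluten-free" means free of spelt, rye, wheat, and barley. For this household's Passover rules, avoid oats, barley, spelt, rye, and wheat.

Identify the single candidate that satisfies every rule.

A: has barley, so not gluten-free; has barley, so not kosher-for-Passover — out
B: has oat flour, so not kosher-for-Passover — out
C: has barley malt, so not gluten-free; has barley malt, so not kosher-for-Passover — no
D: gluten-free, kosher-for-Passover — valid
E: has rye, so not gluten-free; has rye, so not kosher-for-Passover — reject
F: has wheat, so not gluten-free; has wheat, so not kosher-for-Passover — out
G: has wheat, so not gluten-free; has wheat, so not kosher-for-Passover — out
H: has spelt, so not gluten-free; has spelt, so not kosher-for-Passover — no

D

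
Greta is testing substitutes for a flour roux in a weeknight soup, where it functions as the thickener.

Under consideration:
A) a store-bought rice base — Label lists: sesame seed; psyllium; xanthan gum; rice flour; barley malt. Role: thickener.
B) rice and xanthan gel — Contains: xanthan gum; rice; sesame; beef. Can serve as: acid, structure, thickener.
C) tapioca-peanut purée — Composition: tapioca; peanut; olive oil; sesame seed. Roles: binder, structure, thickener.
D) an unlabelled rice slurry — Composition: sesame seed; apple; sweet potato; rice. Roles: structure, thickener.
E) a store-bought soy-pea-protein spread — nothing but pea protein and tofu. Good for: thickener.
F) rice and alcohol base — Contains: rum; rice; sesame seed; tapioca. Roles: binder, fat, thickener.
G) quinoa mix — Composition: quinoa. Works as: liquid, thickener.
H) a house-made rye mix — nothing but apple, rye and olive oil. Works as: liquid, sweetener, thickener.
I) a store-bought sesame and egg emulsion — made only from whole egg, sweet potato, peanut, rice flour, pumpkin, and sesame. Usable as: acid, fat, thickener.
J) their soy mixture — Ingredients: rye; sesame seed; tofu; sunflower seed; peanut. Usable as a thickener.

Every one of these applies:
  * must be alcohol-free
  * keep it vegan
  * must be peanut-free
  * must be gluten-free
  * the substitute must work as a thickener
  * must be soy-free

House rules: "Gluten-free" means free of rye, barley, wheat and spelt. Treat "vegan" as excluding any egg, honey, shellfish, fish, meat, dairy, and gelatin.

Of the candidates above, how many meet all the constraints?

A: has barley malt, so not gluten-free — reject
B: has beef, so not vegan — reject
C: has peanut, so not peanut-free — out
D: rice and sesame seed etc. — none of it excluded — OK
E: has tofu, so not soy-free — reject
F: has rum, so not alcohol-free — out
G: only quinoa; none excluded — keep
H: has rye, so not gluten-free — reject
I: has whole egg, so not vegan; has peanut, so not peanut-free — out
J: has rye, so not gluten-free; has peanut, so not peanut-free (and 1 more) — reject

2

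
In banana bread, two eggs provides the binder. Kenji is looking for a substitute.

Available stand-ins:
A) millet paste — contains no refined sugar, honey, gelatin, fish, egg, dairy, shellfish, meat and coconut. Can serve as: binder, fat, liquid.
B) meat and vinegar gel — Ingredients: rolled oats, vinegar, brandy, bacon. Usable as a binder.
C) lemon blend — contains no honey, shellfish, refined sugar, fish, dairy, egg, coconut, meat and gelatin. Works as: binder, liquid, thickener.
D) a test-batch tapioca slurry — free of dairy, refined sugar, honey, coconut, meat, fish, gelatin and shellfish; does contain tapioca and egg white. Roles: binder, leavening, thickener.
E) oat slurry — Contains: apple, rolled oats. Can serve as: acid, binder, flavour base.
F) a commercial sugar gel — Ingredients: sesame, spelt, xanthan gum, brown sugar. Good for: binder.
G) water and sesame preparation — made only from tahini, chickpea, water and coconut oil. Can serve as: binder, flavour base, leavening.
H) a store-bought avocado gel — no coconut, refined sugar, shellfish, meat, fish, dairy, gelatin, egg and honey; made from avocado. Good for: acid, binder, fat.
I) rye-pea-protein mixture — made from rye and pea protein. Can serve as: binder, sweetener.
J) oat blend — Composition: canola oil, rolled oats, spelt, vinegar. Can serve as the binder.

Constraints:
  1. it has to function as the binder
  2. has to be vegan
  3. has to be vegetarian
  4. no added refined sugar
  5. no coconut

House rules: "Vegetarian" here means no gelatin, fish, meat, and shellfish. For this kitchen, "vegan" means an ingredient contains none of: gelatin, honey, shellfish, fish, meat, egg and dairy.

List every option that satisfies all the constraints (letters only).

A: no coconut, no refined sugar — OK
B: has bacon, so not vegetarian; has bacon, so not vegan — no
C: all constraints satisfied — valid
D: has egg white, so not vegan — out
E: all constraints satisfied — valid
F: has brown sugar, so not no-added-sugar — out
G: has coconut oil, so not coconut-free — reject
H: vegetarian, no refined sugar — valid
I: only rye and pea protein; none excluded — valid
J: vegan, vegetarian — OK

A, C, E, H, I, J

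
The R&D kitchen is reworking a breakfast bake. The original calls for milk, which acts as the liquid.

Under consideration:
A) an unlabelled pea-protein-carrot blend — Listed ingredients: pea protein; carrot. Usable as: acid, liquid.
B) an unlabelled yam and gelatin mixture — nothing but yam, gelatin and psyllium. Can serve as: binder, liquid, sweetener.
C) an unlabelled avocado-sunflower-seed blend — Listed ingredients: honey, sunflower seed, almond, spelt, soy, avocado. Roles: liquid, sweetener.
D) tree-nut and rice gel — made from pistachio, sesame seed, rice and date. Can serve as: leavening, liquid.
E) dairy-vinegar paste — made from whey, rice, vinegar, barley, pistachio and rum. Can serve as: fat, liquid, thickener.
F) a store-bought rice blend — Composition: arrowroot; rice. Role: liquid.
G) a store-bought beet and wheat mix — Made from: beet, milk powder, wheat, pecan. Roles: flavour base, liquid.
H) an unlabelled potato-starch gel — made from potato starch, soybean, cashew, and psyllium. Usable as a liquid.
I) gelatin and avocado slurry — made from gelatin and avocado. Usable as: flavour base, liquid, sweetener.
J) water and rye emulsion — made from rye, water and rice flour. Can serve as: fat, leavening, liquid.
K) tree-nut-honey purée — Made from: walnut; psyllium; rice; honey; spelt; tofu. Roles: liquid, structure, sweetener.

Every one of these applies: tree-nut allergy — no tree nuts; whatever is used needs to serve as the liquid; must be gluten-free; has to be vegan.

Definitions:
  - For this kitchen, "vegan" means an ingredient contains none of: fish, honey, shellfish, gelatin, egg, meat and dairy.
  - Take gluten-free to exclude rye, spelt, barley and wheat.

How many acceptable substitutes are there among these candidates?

A: vegan, no tree nuts — keep
B: has gelatin, so not vegan — reject
C: has honey, so not vegan; has spelt, so not gluten-free (and 1 more) — reject
D: has pistachio, so not tree-nut-free — out
E: has whey, so not vegan; has barley, so not gluten-free (and 1 more) — reject
F: every rule checks out — valid
G: has milk powder, so not vegan; has wheat, so not gluten-free (and 1 more) — no
H: has cashew, so not tree-nut-free — out
I: has gelatin, so not vegan — reject
J: has rye, so not gluten-free — out
K: has honey, so not vegan; has spelt, so not gluten-free (and 1 more) — no

2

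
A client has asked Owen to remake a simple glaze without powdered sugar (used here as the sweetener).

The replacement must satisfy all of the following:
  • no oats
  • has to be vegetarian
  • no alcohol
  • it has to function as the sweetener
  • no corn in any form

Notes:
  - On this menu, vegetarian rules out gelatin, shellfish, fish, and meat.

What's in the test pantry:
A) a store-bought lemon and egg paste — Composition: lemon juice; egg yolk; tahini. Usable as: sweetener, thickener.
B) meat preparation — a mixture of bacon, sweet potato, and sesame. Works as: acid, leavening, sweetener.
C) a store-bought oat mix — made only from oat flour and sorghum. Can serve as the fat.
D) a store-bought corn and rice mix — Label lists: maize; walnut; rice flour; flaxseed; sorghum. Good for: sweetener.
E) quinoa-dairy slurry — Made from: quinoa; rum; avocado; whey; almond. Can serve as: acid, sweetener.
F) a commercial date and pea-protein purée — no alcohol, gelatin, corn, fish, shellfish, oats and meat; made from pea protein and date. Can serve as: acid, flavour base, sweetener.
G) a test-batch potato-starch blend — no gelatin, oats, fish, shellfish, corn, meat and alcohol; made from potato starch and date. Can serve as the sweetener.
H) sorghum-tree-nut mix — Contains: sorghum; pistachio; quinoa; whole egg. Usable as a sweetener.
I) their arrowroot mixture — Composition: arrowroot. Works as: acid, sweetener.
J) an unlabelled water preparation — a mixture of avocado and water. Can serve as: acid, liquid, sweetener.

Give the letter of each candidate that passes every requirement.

A: only egg yolk, tahini and lemon juice; none excluded — OK
B: has bacon, so not vegetarian — reject
C: not usable as a sweetener; has oat flour, so not oat-free — out
D: has maize, so not corn-free — no
E: has rum, so not alcohol-free — out
F: no corn, no alcohol — OK
G: all constraints satisfied — valid
H: whole egg and pistachio etc. — none of it excluded — valid
I: only arrowroot; none excluded — keep
J: only water and avocado; none excluded — keep

A, F, G, H, I, J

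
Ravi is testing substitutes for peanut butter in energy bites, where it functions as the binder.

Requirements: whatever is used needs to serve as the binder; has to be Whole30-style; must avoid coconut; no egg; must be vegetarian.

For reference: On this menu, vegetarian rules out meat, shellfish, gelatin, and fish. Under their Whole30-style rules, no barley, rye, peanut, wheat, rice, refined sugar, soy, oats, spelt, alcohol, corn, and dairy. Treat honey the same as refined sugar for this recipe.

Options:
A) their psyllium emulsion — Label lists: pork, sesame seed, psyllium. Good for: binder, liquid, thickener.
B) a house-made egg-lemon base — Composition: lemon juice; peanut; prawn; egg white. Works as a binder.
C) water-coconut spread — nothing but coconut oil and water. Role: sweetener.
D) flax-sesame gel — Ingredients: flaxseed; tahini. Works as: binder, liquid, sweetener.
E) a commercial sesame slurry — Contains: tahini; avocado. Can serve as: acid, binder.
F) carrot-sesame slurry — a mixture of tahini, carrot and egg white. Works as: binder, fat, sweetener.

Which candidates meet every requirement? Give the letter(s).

D, E

A: has pork, so not vegetarian — out
B: has prawn, so not vegetarian; has peanut, so not Whole30-style (and 1 more) — reject
C: not usable as a binder; has coconut oil, so not coconut-free — no
D: every rule checks out — OK
E: no egg, vegetarian — OK
F: has egg white, so not egg-free — reject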